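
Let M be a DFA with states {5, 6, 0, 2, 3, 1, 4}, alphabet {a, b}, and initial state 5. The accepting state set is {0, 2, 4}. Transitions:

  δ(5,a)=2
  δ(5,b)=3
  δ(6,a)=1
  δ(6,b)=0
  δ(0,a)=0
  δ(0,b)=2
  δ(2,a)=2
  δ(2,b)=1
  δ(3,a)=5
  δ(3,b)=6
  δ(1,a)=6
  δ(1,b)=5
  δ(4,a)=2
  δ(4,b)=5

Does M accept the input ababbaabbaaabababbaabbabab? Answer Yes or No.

5 → 2 → 1 → 6 → 0 → 2 → 2 → 2 → 1 → 5 → 2 → 2 → 2 → 1 → 6 → 0 → 0 → 2 → 1 → 6 → 1 → 5 → 3 → 5 → 3 → 5 → 3
End state 3 is not accepting.

No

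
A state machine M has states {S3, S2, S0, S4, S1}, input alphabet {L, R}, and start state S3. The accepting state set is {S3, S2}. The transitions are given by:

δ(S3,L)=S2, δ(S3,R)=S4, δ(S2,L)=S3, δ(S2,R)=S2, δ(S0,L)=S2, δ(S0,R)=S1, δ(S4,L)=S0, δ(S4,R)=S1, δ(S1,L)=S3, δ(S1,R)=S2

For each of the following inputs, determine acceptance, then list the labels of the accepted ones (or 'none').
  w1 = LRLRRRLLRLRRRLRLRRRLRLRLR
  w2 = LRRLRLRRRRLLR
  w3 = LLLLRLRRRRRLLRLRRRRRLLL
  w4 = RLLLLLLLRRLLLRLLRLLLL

w1:
  start at S3
  read 'L': S3 → S2
  read 'R': S2 → S2
  read 'L': S2 → S3
  read 'R': S3 → S4
  read 'R': S4 → S1
  read 'R': S1 → S2
  read 'L': S2 → S3
  read 'L': S3 → S2
  read 'R': S2 → S2
  read 'L': S2 → S3
  read 'R': S3 → S4
  read 'R': S4 → S1
  read 'R': S1 → S2
  read 'L': S2 → S3
  read 'R': S3 → S4
  read 'L': S4 → S0
  read 'R': S0 → S1
  read 'R': S1 → S2
  read 'R': S2 → S2
  read 'L': S2 → S3
  read 'R': S3 → S4
  read 'L': S4 → S0
  read 'R': S0 → S1
  read 'L': S1 → S3
  read 'R': S3 → S4
  end S4, rejected
w2:
  start at S3
  read 'L': S3 → S2
  read 'R': S2 → S2
  read 'R': S2 → S2
  read 'L': S2 → S3
  read 'R': S3 → S4
  read 'L': S4 → S0
  read 'R': S0 → S1
  read 'R': S1 → S2
  read 'R': S2 → S2
  read 'R': S2 → S2
  read 'L': S2 → S3
  read 'L': S3 → S2
  read 'R': S2 → S2
  end S2, accepted
w3:
  start at S3
  read 'L': S3 → S2
  read 'L': S2 → S3
  read 'L': S3 → S2
  read 'L': S2 → S3
  read 'R': S3 → S4
  read 'L': S4 → S0
  read 'R': S0 → S1
  read 'R': S1 → S2
  read 'R': S2 → S2
  read 'R': S2 → S2
  read 'R': S2 → S2
  read 'L': S2 → S3
  read 'L': S3 → S2
  read 'R': S2 → S2
  read 'L': S2 → S3
  read 'R': S3 → S4
  read 'R': S4 → S1
  read 'R': S1 → S2
  read 'R': S2 → S2
  read 'R': S2 → S2
  read 'L': S2 → S3
  read 'L': S3 → S2
  read 'L': S2 → S3
  end S3, accepted
w4:
  start at S3
  read 'R': S3 → S4
  read 'L': S4 → S0
  read 'L': S0 → S2
  read 'L': S2 → S3
  read 'L': S3 → S2
  read 'L': S2 → S3
  read 'L': S3 → S2
  read 'L': S2 → S3
  read 'R': S3 → S4
  read 'R': S4 → S1
  read 'L': S1 → S3
  read 'L': S3 → S2
  read 'L': S2 → S3
  read 'R': S3 → S4
  read 'L': S4 → S0
  read 'L': S0 → S2
  read 'R': S2 → S2
  read 'L': S2 → S3
  read 'L': S3 → S2
  read 'L': S2 → S3
  read 'L': S3 → S2
  end S2, accepted

w2, w3, w4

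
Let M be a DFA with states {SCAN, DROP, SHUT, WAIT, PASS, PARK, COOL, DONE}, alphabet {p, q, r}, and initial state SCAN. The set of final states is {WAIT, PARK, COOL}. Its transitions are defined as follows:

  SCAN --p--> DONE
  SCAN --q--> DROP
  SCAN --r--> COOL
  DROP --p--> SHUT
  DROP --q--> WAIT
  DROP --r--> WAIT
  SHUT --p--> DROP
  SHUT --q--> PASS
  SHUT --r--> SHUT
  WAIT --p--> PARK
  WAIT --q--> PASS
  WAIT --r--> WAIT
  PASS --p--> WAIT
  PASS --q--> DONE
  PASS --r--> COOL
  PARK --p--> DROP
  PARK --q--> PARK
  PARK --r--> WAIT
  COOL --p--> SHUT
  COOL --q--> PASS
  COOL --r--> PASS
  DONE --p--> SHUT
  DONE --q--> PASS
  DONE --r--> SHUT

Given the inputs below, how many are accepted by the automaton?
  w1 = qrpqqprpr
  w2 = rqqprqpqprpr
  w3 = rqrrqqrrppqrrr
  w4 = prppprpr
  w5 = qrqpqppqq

w1: Trace: SCAN -q-> DROP -r-> WAIT -p-> PARK -q-> PARK -q-> PARK -p-> DROP -r-> WAIT -p-> PARK -r-> WAIT  → end WAIT, accepted
w2: Trace: SCAN -r-> COOL -q-> PASS -q-> DONE -p-> SHUT -r-> SHUT -q-> PASS -p-> WAIT -q-> PASS -p-> WAIT -r-> WAIT -p-> PARK -r-> WAIT  → end WAIT, accepted
w3: Trace: SCAN -r-> COOL -q-> PASS -r-> COOL -r-> PASS -q-> DONE -q-> PASS -r-> COOL -r-> PASS -p-> WAIT -p-> PARK -q-> PARK -r-> WAIT -r-> WAIT -r-> WAIT  → end WAIT, accepted
w4: Trace: SCAN -p-> DONE -r-> SHUT -p-> DROP -p-> SHUT -p-> DROP -r-> WAIT -p-> PARK -r-> WAIT  → end WAIT, accepted
w5: Trace: SCAN -q-> DROP -r-> WAIT -q-> PASS -p-> WAIT -q-> PASS -p-> WAIT -p-> PARK -q-> PARK -q-> PARK  → end PARK, accepted

5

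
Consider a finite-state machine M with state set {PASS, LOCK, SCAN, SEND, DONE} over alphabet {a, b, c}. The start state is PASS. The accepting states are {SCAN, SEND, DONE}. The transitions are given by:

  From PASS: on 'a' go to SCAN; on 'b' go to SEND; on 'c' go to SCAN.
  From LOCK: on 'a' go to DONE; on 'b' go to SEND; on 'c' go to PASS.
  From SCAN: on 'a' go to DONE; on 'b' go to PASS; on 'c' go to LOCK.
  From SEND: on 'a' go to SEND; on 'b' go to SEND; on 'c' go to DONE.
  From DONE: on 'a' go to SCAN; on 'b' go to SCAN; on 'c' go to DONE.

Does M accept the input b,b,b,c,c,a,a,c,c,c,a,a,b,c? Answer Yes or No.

Trace: PASS -b-> SEND -b-> SEND -b-> SEND -c-> DONE -c-> DONE -a-> SCAN -a-> DONE -c-> DONE -c-> DONE -c-> DONE -a-> SCAN -a-> DONE -b-> SCAN -c-> LOCK
End state LOCK is not accepting.

No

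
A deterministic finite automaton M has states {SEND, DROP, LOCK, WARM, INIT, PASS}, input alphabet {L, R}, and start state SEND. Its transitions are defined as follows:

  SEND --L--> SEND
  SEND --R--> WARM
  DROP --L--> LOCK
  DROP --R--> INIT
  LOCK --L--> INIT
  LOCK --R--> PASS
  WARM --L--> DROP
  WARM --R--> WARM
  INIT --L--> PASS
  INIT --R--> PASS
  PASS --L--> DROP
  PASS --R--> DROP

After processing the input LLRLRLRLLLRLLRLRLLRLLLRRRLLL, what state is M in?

Trace: SEND -L-> SEND -L-> SEND -R-> WARM -L-> DROP -R-> INIT -L-> PASS -R-> DROP -L-> LOCK -L-> INIT -L-> PASS -R-> DROP -L-> LOCK -L-> INIT -R-> PASS -L-> DROP -R-> INIT -L-> PASS -L-> DROP -R-> INIT -L-> PASS -L-> DROP -L-> LOCK -R-> PASS -R-> DROP -R-> INIT -L-> PASS -L-> DROP -L-> LOCK

LOCK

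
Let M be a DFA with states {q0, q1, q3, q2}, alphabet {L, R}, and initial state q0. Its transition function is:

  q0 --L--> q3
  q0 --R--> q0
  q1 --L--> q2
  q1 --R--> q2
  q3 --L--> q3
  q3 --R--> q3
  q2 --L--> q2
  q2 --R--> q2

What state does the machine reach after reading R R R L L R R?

start at q0
read 'R': q0 → q0
read 'R': q0 → q0
read 'R': q0 → q0
read 'L': q0 → q3
read 'L': q3 → q3
read 'R': q3 → q3
read 'R': q3 → q3

q3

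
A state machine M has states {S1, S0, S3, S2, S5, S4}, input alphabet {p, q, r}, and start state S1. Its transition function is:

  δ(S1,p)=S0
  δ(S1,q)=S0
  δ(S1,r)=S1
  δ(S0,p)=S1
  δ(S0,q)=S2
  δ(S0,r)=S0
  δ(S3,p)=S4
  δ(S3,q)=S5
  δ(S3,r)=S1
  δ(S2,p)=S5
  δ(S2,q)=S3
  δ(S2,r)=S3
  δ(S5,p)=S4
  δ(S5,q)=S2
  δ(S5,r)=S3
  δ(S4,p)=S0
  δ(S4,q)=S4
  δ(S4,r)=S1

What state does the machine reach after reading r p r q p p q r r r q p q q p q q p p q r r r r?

start at S1
read 'r': S1 → S1
read 'p': S1 → S0
read 'r': S0 → S0
read 'q': S0 → S2
read 'p': S2 → S5
read 'p': S5 → S4
read 'q': S4 → S4
read 'r': S4 → S1
read 'r': S1 → S1
read 'r': S1 → S1
read 'q': S1 → S0
read 'p': S0 → S1
read 'q': S1 → S0
read 'q': S0 → S2
read 'p': S2 → S5
read 'q': S5 → S2
read 'q': S2 → S3
read 'p': S3 → S4
read 'p': S4 → S0
read 'q': S0 → S2
read 'r': S2 → S3
read 'r': S3 → S1
read 'r': S1 → S1
read 'r': S1 → S1

S1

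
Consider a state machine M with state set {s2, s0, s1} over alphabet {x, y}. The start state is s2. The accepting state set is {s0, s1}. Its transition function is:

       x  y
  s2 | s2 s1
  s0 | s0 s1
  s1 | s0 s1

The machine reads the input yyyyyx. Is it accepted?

Trace: s2 -y-> s1 -y-> s1 -y-> s1 -y-> s1 -y-> s1 -x-> s0
End state s0 is accepting.

Yes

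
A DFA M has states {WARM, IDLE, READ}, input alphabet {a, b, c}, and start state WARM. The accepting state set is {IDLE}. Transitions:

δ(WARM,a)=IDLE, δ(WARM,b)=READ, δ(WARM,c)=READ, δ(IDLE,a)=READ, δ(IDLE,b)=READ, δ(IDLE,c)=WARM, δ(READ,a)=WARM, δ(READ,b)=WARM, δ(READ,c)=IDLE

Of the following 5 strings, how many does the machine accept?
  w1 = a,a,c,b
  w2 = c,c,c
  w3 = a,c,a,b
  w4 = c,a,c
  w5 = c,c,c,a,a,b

0

w1:
  start at WARM
  read 'a': WARM → IDLE
  read 'a': IDLE → READ
  read 'c': READ → IDLE
  read 'b': IDLE → READ
  end READ, rejected
w2:
  start at WARM
  read 'c': WARM → READ
  read 'c': READ → IDLE
  read 'c': IDLE → WARM
  end WARM, rejected
w3:
  start at WARM
  read 'a': WARM → IDLE
  read 'c': IDLE → WARM
  read 'a': WARM → IDLE
  read 'b': IDLE → READ
  end READ, rejected
w4:
  start at WARM
  read 'c': WARM → READ
  read 'a': READ → WARM
  read 'c': WARM → READ
  end READ, rejected
w5:
  start at WARM
  read 'c': WARM → READ
  read 'c': READ → IDLE
  read 'c': IDLE → WARM
  read 'a': WARM → IDLE
  read 'a': IDLE → READ
  read 'b': READ → WARM
  end WARM, rejected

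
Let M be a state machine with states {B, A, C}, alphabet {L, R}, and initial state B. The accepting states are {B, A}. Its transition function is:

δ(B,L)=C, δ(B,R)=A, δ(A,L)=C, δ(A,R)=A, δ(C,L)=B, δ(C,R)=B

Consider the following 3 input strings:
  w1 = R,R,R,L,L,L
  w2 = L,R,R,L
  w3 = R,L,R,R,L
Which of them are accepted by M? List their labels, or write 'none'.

w1: Trace: B -R-> A -R-> A -R-> A -L-> C -L-> B -L-> C  → end C, rejected
w2: Trace: B -L-> C -R-> B -R-> A -L-> C  → end C, rejected
w3: Trace: B -R-> A -L-> C -R-> B -R-> A -L-> C  → end C, rejected

none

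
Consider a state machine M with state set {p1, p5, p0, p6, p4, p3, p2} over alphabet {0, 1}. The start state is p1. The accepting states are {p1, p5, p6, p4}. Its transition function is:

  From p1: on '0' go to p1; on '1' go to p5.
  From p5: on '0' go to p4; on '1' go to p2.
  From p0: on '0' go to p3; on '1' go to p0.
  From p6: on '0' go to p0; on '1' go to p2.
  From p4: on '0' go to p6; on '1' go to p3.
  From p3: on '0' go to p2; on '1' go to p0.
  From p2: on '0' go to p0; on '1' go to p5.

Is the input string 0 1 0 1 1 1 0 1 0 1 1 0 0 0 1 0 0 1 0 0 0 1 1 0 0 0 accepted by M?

start at p1
read '0': p1 → p1
read '1': p1 → p5
read '0': p5 → p4
read '1': p4 → p3
read '1': p3 → p0
read '1': p0 → p0
read '0': p0 → p3
read '1': p3 → p0
read '0': p0 → p3
read '1': p3 → p0
read '1': p0 → p0
read '0': p0 → p3
read '0': p3 → p2
read '0': p2 → p0
read '1': p0 → p0
read '0': p0 → p3
read '0': p3 → p2
read '1': p2 → p5
read '0': p5 → p4
read '0': p4 → p6
read '0': p6 → p0
read '1': p0 → p0
read '1': p0 → p0
read '0': p0 → p3
read '0': p3 → p2
read '0': p2 → p0
End state p0 is not accepting.

No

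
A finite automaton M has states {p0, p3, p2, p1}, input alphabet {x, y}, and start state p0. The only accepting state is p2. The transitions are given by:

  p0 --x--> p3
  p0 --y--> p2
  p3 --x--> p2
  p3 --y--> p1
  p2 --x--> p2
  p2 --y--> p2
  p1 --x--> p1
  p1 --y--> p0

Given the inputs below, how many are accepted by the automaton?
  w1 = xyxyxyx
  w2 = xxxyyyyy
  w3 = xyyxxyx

w1: p0 → p3 → p1 → p1 → p0 → p3 → p1 → p1  → end p1, rejected
w2: p0 → p3 → p2 → p2 → p2 → p2 → p2 → p2 → p2  → end p2, accepted
w3: p0 → p3 → p1 → p0 → p3 → p2 → p2 → p2  → end p2, accepted

2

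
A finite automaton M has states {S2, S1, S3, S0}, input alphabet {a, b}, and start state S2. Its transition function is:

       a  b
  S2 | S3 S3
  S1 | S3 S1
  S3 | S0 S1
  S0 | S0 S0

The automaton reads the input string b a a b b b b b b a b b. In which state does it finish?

S0

S2 → S3 → S0 → S0 → S0 → S0 → S0 → S0 → S0 → S0 → S0 → S0 → S0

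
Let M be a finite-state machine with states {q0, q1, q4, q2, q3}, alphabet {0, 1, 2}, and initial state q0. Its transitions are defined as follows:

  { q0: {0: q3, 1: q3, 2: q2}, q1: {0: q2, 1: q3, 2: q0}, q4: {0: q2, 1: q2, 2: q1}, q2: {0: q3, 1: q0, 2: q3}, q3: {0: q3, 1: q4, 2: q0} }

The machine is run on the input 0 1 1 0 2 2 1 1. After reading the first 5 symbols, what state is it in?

q0

q0 → q3 → q4 → q2 → q3 → q0
After 5 symbols: q0.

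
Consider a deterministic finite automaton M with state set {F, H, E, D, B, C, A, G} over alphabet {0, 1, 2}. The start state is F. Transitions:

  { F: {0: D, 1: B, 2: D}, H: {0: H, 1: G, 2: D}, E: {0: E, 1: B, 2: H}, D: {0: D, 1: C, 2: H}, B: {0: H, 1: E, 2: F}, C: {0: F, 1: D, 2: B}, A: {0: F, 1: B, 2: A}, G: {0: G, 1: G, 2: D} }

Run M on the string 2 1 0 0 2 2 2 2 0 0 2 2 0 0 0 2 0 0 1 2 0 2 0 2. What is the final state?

D

F → D → C → F → D → H → D → H → D → D → D → H → D → D → D → D → H → H → H → G → D → D → H → H → D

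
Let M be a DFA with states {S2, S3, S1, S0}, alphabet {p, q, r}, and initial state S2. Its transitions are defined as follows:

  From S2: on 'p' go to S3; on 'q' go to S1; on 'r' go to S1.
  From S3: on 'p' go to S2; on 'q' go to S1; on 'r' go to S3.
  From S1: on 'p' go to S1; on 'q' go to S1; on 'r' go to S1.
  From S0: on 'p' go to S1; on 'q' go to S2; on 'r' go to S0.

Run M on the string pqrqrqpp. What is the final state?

S1

S2 → S3 → S1 → S1 → S1 → S1 → S1 → S1 → S1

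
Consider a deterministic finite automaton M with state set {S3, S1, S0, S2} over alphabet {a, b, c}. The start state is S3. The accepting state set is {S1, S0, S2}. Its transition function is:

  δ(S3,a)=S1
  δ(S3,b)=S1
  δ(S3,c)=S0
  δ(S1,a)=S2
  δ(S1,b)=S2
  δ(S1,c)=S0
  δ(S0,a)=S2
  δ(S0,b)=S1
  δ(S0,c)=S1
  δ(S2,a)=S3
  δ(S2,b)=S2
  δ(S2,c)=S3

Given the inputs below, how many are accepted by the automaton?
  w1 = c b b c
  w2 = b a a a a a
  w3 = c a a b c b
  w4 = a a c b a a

1

w1: S3 → S0 → S1 → S2 → S3  → end S3, rejected
w2: S3 → S1 → S2 → S3 → S1 → S2 → S3  → end S3, rejected
w3: S3 → S0 → S2 → S3 → S1 → S0 → S1  → end S1, accepted
w4: S3 → S1 → S2 → S3 → S1 → S2 → S3  → end S3, rejected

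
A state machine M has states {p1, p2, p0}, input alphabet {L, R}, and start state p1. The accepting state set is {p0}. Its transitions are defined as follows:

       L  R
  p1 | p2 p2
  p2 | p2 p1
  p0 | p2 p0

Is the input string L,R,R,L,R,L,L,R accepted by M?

start at p1
read 'L': p1 → p2
read 'R': p2 → p1
read 'R': p1 → p2
read 'L': p2 → p2
read 'R': p2 → p1
read 'L': p1 → p2
read 'L': p2 → p2
read 'R': p2 → p1
End state p1 is not accepting.

No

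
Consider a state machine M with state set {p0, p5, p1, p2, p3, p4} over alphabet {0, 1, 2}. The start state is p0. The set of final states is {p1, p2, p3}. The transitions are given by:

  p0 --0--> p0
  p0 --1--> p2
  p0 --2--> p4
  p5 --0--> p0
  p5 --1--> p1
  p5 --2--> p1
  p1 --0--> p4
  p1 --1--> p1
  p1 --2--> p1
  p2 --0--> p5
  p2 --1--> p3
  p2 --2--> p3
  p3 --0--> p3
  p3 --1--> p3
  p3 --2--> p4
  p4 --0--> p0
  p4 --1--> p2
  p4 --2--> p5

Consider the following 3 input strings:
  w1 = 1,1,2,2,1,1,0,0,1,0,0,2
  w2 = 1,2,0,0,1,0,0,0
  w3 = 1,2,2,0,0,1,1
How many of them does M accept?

w1: p0 → p2 → p3 → p4 → p5 → p1 → p1 → p4 → p0 → p2 → p5 → p0 → p4  → end p4, rejected
w2: p0 → p2 → p3 → p3 → p3 → p3 → p3 → p3 → p3  → end p3, accepted
w3: p0 → p2 → p3 → p4 → p0 → p0 → p2 → p3  → end p3, accepted

2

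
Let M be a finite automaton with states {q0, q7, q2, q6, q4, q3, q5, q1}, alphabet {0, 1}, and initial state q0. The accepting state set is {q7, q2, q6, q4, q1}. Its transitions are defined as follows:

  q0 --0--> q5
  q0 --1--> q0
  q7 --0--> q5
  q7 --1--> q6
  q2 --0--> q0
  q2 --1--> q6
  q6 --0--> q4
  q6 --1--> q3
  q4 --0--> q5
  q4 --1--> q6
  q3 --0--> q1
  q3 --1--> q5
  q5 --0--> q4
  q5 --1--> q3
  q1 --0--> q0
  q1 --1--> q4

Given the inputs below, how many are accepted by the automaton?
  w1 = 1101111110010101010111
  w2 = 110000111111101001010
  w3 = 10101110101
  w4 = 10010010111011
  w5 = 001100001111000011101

2

w1:
  start at q0
  read '1': q0 → q0
  read '1': q0 → q0
  read '0': q0 → q5
  read '1': q5 → q3
  read '1': q3 → q5
  read '1': q5 → q3
  read '1': q3 → q5
  read '1': q5 → q3
  read '1': q3 → q5
  read '0': q5 → q4
  read '0': q4 → q5
  read '1': q5 → q3
  read '0': q3 → q1
  read '1': q1 → q4
  read '0': q4 → q5
  read '1': q5 → q3
  read '0': q3 → q1
  read '1': q1 → q4
  read '0': q4 → q5
  read '1': q5 → q3
  read '1': q3 → q5
  read '1': q5 → q3
  end q3, rejected
w2:
  start at q0
  read '1': q0 → q0
  read '1': q0 → q0
  read '0': q0 → q5
  read '0': q5 → q4
  read '0': q4 → q5
  read '0': q5 → q4
  read '1': q4 → q6
  read '1': q6 → q3
  read '1': q3 → q5
  read '1': q5 → q3
  read '1': q3 → q5
  read '1': q5 → q3
  read '1': q3 → q5
  read '0': q5 → q4
  read '1': q4 → q6
  read '0': q6 → q4
  read '0': q4 → q5
  read '1': q5 → q3
  read '0': q3 → q1
  read '1': q1 → q4
  read '0': q4 → q5
  end q5, rejected
w3:
  start at q0
  read '1': q0 → q0
  read '0': q0 → q5
  read '1': q5 → q3
  read '0': q3 → q1
  read '1': q1 → q4
  read '1': q4 → q6
  read '1': q6 → q3
  read '0': q3 → q1
  read '1': q1 → q4
  read '0': q4 → q5
  read '1': q5 → q3
  end q3, rejected
w4:
  start at q0
  read '1': q0 → q0
  read '0': q0 → q5
  read '0': q5 → q4
  read '1': q4 → q6
  read '0': q6 → q4
  read '0': q4 → q5
  read '1': q5 → q3
  read '0': q3 → q1
  read '1': q1 → q4
  read '1': q4 → q6
  read '1': q6 → q3
  read '0': q3 → q1
  read '1': q1 → q4
  read '1': q4 → q6
  end q6, accepted
w5:
  start at q0
  read '0': q0 → q5
  read '0': q5 → q4
  read '1': q4 → q6
  read '1': q6 → q3
  read '0': q3 → q1
  read '0': q1 → q0
  read '0': q0 → q5
  read '0': q5 → q4
  read '1': q4 → q6
  read '1': q6 → q3
  read '1': q3 → q5
  read '1': q5 → q3
  read '0': q3 → q1
  read '0': q1 → q0
  read '0': q0 → q5
  read '0': q5 → q4
  read '1': q4 → q6
  read '1': q6 → q3
  read '1': q3 → q5
  read '0': q5 → q4
  read '1': q4 → q6
  end q6, accepted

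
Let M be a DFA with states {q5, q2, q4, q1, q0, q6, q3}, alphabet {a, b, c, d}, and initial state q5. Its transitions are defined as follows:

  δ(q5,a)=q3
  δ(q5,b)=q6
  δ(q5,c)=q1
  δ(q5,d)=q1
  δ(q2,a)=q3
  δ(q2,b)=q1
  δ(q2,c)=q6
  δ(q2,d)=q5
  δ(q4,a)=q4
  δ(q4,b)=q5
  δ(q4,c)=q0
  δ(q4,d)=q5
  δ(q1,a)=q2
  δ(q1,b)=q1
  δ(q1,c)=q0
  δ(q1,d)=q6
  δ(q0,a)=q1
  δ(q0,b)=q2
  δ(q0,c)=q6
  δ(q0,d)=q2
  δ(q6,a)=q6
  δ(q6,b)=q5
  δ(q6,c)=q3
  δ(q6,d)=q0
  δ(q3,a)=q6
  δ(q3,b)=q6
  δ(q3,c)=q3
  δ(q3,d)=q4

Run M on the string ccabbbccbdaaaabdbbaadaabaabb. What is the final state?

q6

Trace: q5 -c-> q1 -c-> q0 -a-> q1 -b-> q1 -b-> q1 -b-> q1 -c-> q0 -c-> q6 -b-> q5 -d-> q1 -a-> q2 -a-> q3 -a-> q6 -a-> q6 -b-> q5 -d-> q1 -b-> q1 -b-> q1 -a-> q2 -a-> q3 -d-> q4 -a-> q4 -a-> q4 -b-> q5 -a-> q3 -a-> q6 -b-> q5 -b-> q6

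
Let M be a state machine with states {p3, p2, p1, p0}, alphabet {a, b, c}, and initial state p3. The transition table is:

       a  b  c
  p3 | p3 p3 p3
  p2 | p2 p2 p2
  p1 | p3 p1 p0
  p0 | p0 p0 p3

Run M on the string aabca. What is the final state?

p3

start at p3
read 'a': p3 → p3
read 'a': p3 → p3
read 'b': p3 → p3
read 'c': p3 → p3
read 'a': p3 → p3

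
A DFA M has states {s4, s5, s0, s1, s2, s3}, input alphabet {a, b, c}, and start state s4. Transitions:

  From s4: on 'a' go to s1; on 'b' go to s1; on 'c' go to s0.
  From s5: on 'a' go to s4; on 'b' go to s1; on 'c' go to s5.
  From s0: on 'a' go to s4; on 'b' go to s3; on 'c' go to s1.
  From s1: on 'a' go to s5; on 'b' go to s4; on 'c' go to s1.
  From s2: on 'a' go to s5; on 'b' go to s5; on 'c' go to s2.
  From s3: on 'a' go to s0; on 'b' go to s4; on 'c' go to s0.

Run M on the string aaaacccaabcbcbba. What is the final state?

s4 → s1 → s5 → s4 → s1 → s1 → s1 → s1 → s5 → s4 → s1 → s1 → s4 → s0 → s3 → s4 → s1

s1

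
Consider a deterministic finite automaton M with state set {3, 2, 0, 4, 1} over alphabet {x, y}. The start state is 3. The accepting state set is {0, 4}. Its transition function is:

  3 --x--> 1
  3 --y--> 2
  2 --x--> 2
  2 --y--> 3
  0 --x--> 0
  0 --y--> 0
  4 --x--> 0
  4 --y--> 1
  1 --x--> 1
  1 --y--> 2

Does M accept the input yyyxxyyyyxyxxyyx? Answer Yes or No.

start at 3
read 'y': 3 → 2
read 'y': 2 → 3
read 'y': 3 → 2
read 'x': 2 → 2
read 'x': 2 → 2
read 'y': 2 → 3
read 'y': 3 → 2
read 'y': 2 → 3
read 'y': 3 → 2
read 'x': 2 → 2
read 'y': 2 → 3
read 'x': 3 → 1
read 'x': 1 → 1
read 'y': 1 → 2
read 'y': 2 → 3
read 'x': 3 → 1
End state 1 is not accepting.

No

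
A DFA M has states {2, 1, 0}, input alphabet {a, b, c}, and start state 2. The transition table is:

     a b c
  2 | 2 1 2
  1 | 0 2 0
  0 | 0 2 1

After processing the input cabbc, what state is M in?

start at 2
read 'c': 2 → 2
read 'a': 2 → 2
read 'b': 2 → 1
read 'b': 1 → 2
read 'c': 2 → 2

2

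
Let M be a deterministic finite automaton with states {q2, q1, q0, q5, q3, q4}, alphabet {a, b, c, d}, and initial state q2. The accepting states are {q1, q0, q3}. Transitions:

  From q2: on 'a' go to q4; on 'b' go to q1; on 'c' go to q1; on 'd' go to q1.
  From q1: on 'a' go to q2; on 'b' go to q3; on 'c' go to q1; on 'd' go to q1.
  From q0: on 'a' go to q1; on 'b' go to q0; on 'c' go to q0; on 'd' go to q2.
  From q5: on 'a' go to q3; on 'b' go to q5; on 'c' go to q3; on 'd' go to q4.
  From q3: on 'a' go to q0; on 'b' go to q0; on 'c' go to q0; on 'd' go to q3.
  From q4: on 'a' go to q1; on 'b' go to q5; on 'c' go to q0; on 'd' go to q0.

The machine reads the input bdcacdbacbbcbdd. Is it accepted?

Yes

Trace: q2 -b-> q1 -d-> q1 -c-> q1 -a-> q2 -c-> q1 -d-> q1 -b-> q3 -a-> q0 -c-> q0 -b-> q0 -b-> q0 -c-> q0 -b-> q0 -d-> q2 -d-> q1
End state q1 is accepting.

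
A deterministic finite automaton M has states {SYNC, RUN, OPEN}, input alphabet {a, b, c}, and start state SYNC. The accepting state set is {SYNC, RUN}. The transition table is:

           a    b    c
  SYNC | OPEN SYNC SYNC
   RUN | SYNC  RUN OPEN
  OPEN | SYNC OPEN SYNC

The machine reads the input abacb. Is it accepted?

Yes

SYNC → OPEN → OPEN → SYNC → SYNC → SYNC
End state SYNC is accepting.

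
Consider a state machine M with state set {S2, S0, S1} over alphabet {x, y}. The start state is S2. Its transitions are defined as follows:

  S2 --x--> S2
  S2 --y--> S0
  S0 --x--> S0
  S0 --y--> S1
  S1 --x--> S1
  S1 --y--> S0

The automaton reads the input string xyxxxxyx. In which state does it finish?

S1

S2 → S2 → S0 → S0 → S0 → S0 → S0 → S1 → S1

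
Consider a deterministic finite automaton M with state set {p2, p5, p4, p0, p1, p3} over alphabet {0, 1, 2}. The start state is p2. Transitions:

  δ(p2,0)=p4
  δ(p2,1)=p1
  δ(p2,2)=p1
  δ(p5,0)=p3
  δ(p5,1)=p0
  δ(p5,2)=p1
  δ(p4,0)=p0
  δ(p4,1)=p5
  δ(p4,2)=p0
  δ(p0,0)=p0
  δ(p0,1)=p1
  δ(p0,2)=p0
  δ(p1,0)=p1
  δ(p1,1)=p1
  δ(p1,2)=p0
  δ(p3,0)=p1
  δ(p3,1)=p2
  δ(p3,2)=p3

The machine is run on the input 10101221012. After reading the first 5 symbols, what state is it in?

p2 → p1 → p1 → p1 → p1 → p1
After 5 symbols: p1.

p1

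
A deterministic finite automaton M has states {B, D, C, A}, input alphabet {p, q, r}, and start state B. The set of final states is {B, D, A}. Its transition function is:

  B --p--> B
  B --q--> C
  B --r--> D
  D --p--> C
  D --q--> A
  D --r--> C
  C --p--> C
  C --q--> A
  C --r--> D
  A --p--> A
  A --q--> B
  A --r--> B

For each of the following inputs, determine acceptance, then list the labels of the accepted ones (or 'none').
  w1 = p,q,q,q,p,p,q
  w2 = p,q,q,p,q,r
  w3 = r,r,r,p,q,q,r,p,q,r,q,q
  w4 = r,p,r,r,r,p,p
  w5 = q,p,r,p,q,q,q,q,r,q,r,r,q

w2, w3, w5

w1: B → B → C → A → B → B → B → C  → end C, rejected
w2: B → B → C → A → A → B → D  → end D, accepted
w3: B → D → C → D → C → A → B → D → C → A → B → C → A  → end A, accepted
w4: B → D → C → D → C → D → C → C  → end C, rejected
w5: B → C → C → D → C → A → B → C → A → B → C → D → C → A  → end A, accepted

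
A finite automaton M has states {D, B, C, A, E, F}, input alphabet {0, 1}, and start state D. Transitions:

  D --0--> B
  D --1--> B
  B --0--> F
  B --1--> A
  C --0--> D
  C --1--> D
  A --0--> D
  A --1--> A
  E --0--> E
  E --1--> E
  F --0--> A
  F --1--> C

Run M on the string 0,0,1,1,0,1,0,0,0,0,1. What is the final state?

A

D → B → F → C → D → B → A → D → B → F → A → A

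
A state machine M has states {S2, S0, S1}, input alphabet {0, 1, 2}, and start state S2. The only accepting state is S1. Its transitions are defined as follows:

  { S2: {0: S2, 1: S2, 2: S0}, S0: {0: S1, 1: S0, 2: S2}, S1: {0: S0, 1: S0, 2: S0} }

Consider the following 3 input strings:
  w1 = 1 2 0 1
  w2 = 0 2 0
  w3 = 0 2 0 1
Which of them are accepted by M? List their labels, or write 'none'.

w1:
  start at S2
  read '1': S2 → S2
  read '2': S2 → S0
  read '0': S0 → S1
  read '1': S1 → S0
  end S0, rejected
w2:
  start at S2
  read '0': S2 → S2
  read '2': S2 → S0
  read '0': S0 → S1
  end S1, accepted
w3:
  start at S2
  read '0': S2 → S2
  read '2': S2 → S0
  read '0': S0 → S1
  read '1': S1 → S0
  end S0, rejected

w2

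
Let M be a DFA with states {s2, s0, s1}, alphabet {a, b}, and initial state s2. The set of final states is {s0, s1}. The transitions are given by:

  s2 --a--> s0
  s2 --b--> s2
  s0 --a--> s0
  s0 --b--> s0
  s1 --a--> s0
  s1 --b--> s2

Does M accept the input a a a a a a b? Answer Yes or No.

Trace: s2 -a-> s0 -a-> s0 -a-> s0 -a-> s0 -a-> s0 -a-> s0 -b-> s0
End state s0 is accepting.

Yes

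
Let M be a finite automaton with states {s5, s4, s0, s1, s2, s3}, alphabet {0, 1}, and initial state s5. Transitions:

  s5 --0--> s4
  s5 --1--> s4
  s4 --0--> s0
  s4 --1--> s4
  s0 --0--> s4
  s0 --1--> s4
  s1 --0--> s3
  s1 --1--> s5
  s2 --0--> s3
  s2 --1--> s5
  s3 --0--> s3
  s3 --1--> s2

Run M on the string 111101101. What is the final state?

s5 → s4 → s4 → s4 → s4 → s0 → s4 → s4 → s0 → s4

s4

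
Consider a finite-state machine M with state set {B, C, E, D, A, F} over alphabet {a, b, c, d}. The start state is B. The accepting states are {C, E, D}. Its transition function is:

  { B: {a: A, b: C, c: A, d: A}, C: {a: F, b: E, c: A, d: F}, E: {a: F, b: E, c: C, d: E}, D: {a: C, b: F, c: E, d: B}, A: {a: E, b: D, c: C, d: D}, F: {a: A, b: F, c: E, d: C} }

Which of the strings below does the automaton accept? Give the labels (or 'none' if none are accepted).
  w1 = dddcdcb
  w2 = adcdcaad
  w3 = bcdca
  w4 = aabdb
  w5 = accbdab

w1, w2, w4, w5

w1:
  start at B
  read 'd': B → A
  read 'd': A → D
  read 'd': D → B
  read 'c': B → A
  read 'd': A → D
  read 'c': D → E
  read 'b': E → E
  end E, accepted
w2:
  start at B
  read 'a': B → A
  read 'd': A → D
  read 'c': D → E
  read 'd': E → E
  read 'c': E → C
  read 'a': C → F
  read 'a': F → A
  read 'd': A → D
  end D, accepted
w3:
  start at B
  read 'b': B → C
  read 'c': C → A
  read 'd': A → D
  read 'c': D → E
  read 'a': E → F
  end F, rejected
w4:
  start at B
  read 'a': B → A
  read 'a': A → E
  read 'b': E → E
  read 'd': E → E
  read 'b': E → E
  end E, accepted
w5:
  start at B
  read 'a': B → A
  read 'c': A → C
  read 'c': C → A
  read 'b': A → D
  read 'd': D → B
  read 'a': B → A
  read 'b': A → D
  end D, accepted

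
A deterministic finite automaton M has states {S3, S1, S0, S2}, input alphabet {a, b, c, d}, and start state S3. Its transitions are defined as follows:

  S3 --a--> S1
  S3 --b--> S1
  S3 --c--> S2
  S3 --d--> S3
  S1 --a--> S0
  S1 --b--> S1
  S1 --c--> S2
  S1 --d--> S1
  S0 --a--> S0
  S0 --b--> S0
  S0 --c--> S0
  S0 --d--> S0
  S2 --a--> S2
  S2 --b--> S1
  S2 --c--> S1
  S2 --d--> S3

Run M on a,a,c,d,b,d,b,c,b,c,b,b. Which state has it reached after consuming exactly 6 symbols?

Trace: S3 -a-> S1 -a-> S0 -c-> S0 -d-> S0 -b-> S0 -d-> S0
After 6 symbols: S0.

S0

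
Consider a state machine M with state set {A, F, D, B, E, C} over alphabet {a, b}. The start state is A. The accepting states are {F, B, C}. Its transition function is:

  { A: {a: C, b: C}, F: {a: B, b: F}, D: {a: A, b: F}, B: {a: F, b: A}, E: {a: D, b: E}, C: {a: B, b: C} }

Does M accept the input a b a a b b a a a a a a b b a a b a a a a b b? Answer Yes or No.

A → C → C → B → F → F → F → B → F → B → F → B → F → F → F → B → F → F → B → F → B → F → F → F
End state F is accepting.

Yes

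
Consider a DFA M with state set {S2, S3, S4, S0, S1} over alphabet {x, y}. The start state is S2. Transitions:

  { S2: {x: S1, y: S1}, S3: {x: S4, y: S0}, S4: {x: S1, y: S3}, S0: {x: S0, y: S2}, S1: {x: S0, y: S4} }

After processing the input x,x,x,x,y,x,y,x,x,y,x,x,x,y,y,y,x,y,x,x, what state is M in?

start at S2
read 'x': S2 → S1
read 'x': S1 → S0
read 'x': S0 → S0
read 'x': S0 → S0
read 'y': S0 → S2
read 'x': S2 → S1
read 'y': S1 → S4
read 'x': S4 → S1
read 'x': S1 → S0
read 'y': S0 → S2
read 'x': S2 → S1
read 'x': S1 → S0
read 'x': S0 → S0
read 'y': S0 → S2
read 'y': S2 → S1
read 'y': S1 → S4
read 'x': S4 → S1
read 'y': S1 → S4
read 'x': S4 → S1
read 'x': S1 → S0

S0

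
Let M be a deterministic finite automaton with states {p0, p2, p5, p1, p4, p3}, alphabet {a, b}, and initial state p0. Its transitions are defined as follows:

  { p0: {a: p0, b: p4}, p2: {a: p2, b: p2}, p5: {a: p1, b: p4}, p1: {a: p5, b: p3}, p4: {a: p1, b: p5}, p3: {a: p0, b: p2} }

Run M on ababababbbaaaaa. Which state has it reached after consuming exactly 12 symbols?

p2

start at p0
read 'a': p0 → p0
read 'b': p0 → p4
read 'a': p4 → p1
read 'b': p1 → p3
read 'a': p3 → p0
read 'b': p0 → p4
read 'a': p4 → p1
read 'b': p1 → p3
read 'b': p3 → p2
read 'b': p2 → p2
read 'a': p2 → p2
read 'a': p2 → p2
After 12 symbols: p2.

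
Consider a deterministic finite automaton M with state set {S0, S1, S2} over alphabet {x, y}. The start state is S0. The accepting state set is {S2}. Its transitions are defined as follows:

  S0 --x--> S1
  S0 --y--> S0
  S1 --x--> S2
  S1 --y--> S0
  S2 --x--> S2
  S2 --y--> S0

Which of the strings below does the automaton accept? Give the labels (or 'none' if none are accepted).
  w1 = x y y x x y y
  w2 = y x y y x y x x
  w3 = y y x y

w1: S0 → S1 → S0 → S0 → S1 → S2 → S0 → S0  → end S0, rejected
w2: S0 → S0 → S1 → S0 → S0 → S1 → S0 → S1 → S2  → end S2, accepted
w3: S0 → S0 → S0 → S1 → S0  → end S0, rejected

w2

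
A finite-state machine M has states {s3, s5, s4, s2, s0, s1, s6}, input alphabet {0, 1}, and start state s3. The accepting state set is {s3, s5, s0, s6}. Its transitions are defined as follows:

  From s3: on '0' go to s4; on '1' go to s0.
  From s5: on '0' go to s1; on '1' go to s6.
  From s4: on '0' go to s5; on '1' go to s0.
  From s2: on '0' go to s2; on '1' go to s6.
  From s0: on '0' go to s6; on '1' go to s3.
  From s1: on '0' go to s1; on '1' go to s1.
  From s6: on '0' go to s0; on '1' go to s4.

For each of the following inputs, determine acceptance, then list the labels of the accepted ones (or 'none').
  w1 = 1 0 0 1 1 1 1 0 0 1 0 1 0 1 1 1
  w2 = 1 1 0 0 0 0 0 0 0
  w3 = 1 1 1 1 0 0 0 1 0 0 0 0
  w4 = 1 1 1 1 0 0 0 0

w1: Trace: s3 -1-> s0 -0-> s6 -0-> s0 -1-> s3 -1-> s0 -1-> s3 -1-> s0 -0-> s6 -0-> s0 -1-> s3 -0-> s4 -1-> s0 -0-> s6 -1-> s4 -1-> s0 -1-> s3  → end s3, accepted
w2: Trace: s3 -1-> s0 -1-> s3 -0-> s4 -0-> s5 -0-> s1 -0-> s1 -0-> s1 -0-> s1 -0-> s1  → end s1, rejected
w3: Trace: s3 -1-> s0 -1-> s3 -1-> s0 -1-> s3 -0-> s4 -0-> s5 -0-> s1 -1-> s1 -0-> s1 -0-> s1 -0-> s1 -0-> s1  → end s1, rejected
w4: Trace: s3 -1-> s0 -1-> s3 -1-> s0 -1-> s3 -0-> s4 -0-> s5 -0-> s1 -0-> s1  → end s1, rejected

w1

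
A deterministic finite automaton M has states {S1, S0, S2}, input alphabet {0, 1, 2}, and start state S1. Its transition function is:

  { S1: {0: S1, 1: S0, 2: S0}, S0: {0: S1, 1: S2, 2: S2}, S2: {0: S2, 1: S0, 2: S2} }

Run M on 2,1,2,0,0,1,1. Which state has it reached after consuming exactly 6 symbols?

S0

start at S1
read '2': S1 → S0
read '1': S0 → S2
read '2': S2 → S2
read '0': S2 → S2
read '0': S2 → S2
read '1': S2 → S0
After 6 symbols: S0.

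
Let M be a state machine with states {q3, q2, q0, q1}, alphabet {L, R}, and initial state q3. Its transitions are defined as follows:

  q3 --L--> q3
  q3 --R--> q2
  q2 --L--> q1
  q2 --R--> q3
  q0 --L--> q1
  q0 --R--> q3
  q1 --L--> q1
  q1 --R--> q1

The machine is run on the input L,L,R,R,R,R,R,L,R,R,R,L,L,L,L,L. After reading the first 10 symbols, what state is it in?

q1

q3 → q3 → q3 → q2 → q3 → q2 → q3 → q2 → q1 → q1 → q1
After 10 symbols: q1.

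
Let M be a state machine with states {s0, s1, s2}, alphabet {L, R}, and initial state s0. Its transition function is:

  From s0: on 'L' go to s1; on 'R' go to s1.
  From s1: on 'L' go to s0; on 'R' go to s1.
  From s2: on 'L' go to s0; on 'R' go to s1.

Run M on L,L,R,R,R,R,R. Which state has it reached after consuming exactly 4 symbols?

s1

Trace: s0 -L-> s1 -L-> s0 -R-> s1 -R-> s1
After 4 symbols: s1.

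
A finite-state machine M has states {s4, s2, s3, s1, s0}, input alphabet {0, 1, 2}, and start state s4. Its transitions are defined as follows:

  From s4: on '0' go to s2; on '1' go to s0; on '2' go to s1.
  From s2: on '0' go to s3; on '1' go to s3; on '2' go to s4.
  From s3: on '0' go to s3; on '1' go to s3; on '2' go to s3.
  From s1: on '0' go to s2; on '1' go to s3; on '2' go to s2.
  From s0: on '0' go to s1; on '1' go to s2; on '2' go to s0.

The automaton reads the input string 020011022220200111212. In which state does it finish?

Trace: s4 -0-> s2 -2-> s4 -0-> s2 -0-> s3 -1-> s3 -1-> s3 -0-> s3 -2-> s3 -2-> s3 -2-> s3 -2-> s3 -0-> s3 -2-> s3 -0-> s3 -0-> s3 -1-> s3 -1-> s3 -1-> s3 -2-> s3 -1-> s3 -2-> s3

s3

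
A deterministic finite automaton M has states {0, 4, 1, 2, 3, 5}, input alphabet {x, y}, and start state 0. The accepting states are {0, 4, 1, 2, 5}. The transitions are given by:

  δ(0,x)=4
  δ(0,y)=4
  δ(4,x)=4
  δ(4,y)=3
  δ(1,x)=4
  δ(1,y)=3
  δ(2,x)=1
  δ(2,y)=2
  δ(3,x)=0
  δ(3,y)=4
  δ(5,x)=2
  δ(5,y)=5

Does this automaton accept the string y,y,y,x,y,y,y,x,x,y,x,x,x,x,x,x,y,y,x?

start at 0
read 'y': 0 → 4
read 'y': 4 → 3
read 'y': 3 → 4
read 'x': 4 → 4
read 'y': 4 → 3
read 'y': 3 → 4
read 'y': 4 → 3
read 'x': 3 → 0
read 'x': 0 → 4
read 'y': 4 → 3
read 'x': 3 → 0
read 'x': 0 → 4
read 'x': 4 → 4
read 'x': 4 → 4
read 'x': 4 → 4
read 'x': 4 → 4
read 'y': 4 → 3
read 'y': 3 → 4
read 'x': 4 → 4
End state 4 is accepting.

Yes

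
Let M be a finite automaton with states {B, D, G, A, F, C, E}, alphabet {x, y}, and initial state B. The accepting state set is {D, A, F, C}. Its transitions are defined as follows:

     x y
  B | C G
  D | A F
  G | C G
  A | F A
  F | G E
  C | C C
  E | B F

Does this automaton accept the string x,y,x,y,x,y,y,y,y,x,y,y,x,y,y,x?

start at B
read 'x': B → C
read 'y': C → C
read 'x': C → C
read 'y': C → C
read 'x': C → C
read 'y': C → C
read 'y': C → C
read 'y': C → C
read 'y': C → C
read 'x': C → C
read 'y': C → C
read 'y': C → C
read 'x': C → C
read 'y': C → C
read 'y': C → C
read 'x': C → C
End state C is accepting.

Yes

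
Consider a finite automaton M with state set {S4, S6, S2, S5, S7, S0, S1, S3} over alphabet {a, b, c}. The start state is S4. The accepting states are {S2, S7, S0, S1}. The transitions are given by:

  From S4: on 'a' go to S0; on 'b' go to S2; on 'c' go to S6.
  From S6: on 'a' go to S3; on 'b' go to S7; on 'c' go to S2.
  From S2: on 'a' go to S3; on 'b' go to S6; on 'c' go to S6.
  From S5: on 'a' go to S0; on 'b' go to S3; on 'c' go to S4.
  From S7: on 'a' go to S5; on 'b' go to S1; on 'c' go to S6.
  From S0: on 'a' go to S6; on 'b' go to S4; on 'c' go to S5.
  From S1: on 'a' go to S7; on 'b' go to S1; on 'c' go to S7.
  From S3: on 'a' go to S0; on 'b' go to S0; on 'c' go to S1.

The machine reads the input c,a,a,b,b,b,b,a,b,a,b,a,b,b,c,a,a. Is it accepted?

Yes

S4 → S6 → S3 → S0 → S4 → S2 → S6 → S7 → S5 → S3 → S0 → S4 → S0 → S4 → S2 → S6 → S3 → S0
End state S0 is accepting.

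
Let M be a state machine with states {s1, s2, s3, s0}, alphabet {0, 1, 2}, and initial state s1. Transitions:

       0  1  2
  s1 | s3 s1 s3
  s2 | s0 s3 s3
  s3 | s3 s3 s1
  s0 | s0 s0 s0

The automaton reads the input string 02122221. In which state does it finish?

start at s1
read '0': s1 → s3
read '2': s3 → s1
read '1': s1 → s1
read '2': s1 → s3
read '2': s3 → s1
read '2': s1 → s3
read '2': s3 → s1
read '1': s1 → s1

s1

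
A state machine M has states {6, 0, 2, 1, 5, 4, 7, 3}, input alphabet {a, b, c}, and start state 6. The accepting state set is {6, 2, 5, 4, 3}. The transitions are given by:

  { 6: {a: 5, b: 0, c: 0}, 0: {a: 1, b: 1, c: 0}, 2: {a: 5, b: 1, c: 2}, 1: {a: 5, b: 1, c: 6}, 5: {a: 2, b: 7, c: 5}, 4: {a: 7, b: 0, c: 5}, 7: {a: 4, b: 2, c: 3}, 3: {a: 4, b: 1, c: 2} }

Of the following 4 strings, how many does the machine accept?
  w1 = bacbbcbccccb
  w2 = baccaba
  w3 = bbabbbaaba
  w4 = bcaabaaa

w1: Trace: 6 -b-> 0 -a-> 1 -c-> 6 -b-> 0 -b-> 1 -c-> 6 -b-> 0 -c-> 0 -c-> 0 -c-> 0 -c-> 0 -b-> 1  → end 1, rejected
w2: Trace: 6 -b-> 0 -a-> 1 -c-> 6 -c-> 0 -a-> 1 -b-> 1 -a-> 5  → end 5, accepted
w3: Trace: 6 -b-> 0 -b-> 1 -a-> 5 -b-> 7 -b-> 2 -b-> 1 -a-> 5 -a-> 2 -b-> 1 -a-> 5  → end 5, accepted
w4: Trace: 6 -b-> 0 -c-> 0 -a-> 1 -a-> 5 -b-> 7 -a-> 4 -a-> 7 -a-> 4  → end 4, accepted

3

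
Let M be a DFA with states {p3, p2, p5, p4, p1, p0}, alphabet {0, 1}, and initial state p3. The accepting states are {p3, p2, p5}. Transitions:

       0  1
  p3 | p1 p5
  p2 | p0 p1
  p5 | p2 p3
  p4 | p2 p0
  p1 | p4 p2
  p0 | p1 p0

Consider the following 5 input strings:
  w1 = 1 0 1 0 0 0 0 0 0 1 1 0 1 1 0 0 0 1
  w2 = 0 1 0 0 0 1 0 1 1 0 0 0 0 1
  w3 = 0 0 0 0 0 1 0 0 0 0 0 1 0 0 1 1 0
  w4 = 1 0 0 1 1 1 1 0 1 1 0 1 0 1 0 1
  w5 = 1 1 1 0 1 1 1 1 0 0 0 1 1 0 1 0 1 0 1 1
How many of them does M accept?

w1: Trace: p3 -1-> p5 -0-> p2 -1-> p1 -0-> p4 -0-> p2 -0-> p0 -0-> p1 -0-> p4 -0-> p2 -1-> p1 -1-> p2 -0-> p0 -1-> p0 -1-> p0 -0-> p1 -0-> p4 -0-> p2 -1-> p1  → end p1, rejected
w2: Trace: p3 -0-> p1 -1-> p2 -0-> p0 -0-> p1 -0-> p4 -1-> p0 -0-> p1 -1-> p2 -1-> p1 -0-> p4 -0-> p2 -0-> p0 -0-> p1 -1-> p2  → end p2, accepted
w3: Trace: p3 -0-> p1 -0-> p4 -0-> p2 -0-> p0 -0-> p1 -1-> p2 -0-> p0 -0-> p1 -0-> p4 -0-> p2 -0-> p0 -1-> p0 -0-> p1 -0-> p4 -1-> p0 -1-> p0 -0-> p1  → end p1, rejected
w4: Trace: p3 -1-> p5 -0-> p2 -0-> p0 -1-> p0 -1-> p0 -1-> p0 -1-> p0 -0-> p1 -1-> p2 -1-> p1 -0-> p4 -1-> p0 -0-> p1 -1-> p2 -0-> p0 -1-> p0  → end p0, rejected
w5: Trace: p3 -1-> p5 -1-> p3 -1-> p5 -0-> p2 -1-> p1 -1-> p2 -1-> p1 -1-> p2 -0-> p0 -0-> p1 -0-> p4 -1-> p0 -1-> p0 -0-> p1 -1-> p2 -0-> p0 -1-> p0 -0-> p1 -1-> p2 -1-> p1  → end p1, rejected

1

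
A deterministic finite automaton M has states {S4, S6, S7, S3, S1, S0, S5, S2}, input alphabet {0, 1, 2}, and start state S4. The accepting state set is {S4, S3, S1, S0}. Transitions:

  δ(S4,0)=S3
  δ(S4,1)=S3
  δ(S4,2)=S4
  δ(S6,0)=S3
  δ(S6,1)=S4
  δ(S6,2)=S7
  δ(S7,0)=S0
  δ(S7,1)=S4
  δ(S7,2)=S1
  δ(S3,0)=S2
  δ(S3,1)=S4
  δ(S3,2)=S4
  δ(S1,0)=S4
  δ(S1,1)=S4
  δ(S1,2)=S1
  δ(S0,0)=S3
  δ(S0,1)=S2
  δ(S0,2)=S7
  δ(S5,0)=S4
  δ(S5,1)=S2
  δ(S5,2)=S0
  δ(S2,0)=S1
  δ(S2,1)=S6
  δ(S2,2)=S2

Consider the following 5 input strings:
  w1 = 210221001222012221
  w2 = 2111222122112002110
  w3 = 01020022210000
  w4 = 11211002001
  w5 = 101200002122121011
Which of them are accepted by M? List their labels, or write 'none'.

w1, w2, w3, w4, w5

w1: S4 → S4 → S3 → S2 → S2 → S2 → S6 → S3 → S2 → S6 → S7 → S1 → S1 → S4 → S3 → S4 → S4 → S4 → S3  → end S3, accepted
w2: S4 → S4 → S3 → S4 → S3 → S4 → S4 → S4 → S3 → S4 → S4 → S3 → S4 → S4 → S3 → S2 → S2 → S6 → S4 → S3  → end S3, accepted
w3: S4 → S3 → S4 → S3 → S4 → S3 → S2 → S2 → S2 → S2 → S6 → S3 → S2 → S1 → S4  → end S4, accepted
w4: S4 → S3 → S4 → S4 → S3 → S4 → S3 → S2 → S2 → S1 → S4 → S3  → end S3, accepted
w5: S4 → S3 → S2 → S6 → S7 → S0 → S3 → S2 → S1 → S1 → S4 → S4 → S4 → S3 → S4 → S3 → S2 → S6 → S4  → end S4, accepted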